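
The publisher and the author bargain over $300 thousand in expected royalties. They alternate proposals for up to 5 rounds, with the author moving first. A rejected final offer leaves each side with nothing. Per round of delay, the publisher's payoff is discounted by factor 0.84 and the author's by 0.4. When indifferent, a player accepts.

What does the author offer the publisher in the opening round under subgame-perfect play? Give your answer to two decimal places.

202.00

Work backward from the last round.
Round 5 (the author proposes): rejection yields 0 for the publisher; the author offers 0 and keeps 300.
Round 4 (the publisher proposes): the author can get 300 next round, worth 0.4 × 300 = 120 now, so the publisher offers 120, keeping 180.
Round 3 (the author proposes): the publisher can get 180 next round, worth 0.84 × 180 = 151.2 now. The author offers 151.2 and keeps 300 − 151.2 = 148.8.
Round 2 (the publisher proposes): the author can get 148.8 next round, worth 0.4 × 148.8 = 59.52 now; the publisher offers that and keeps 240.48.
Round 1 (the author proposes): the publisher can get 240.48 next round, worth 0.84 × 240.48 = 202.0032 now, so the author offers 202.0032, keeping 97.9968.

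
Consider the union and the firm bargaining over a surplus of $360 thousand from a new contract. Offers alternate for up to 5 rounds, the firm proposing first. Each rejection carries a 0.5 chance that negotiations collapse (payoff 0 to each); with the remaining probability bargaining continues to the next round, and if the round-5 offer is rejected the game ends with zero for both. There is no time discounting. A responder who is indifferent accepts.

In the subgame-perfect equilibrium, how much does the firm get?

247.5

Round 5 (the firm proposes): the union will accept anything ≥ 0, so the firm offers 0 and keeps 360.
Round 4 (the union proposes): rejecting gives the firm an expected 0.5 × 360 = 180. The union offers 180 and keeps 360 − 180 = 180.
Round 3 (the firm proposes): rejecting gives the union an expected 0.5 × 180 = 90, so the firm offers 90, keeping 270.
Round 2 (the union proposes): rejecting gives the firm an expected 0.5 × 270 = 135. The union offers 135 and keeps 360 − 135 = 225.
Round 1 (the firm proposes): rejecting gives the union an expected 0.5 × 225 = 112.5. The firm offers 112.5 and keeps 360 − 112.5 = 247.5.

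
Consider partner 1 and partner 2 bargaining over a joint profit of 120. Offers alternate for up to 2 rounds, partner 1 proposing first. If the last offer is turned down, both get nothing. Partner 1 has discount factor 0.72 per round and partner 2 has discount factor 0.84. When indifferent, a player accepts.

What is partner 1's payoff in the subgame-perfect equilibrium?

19.2

Work backward from the last round.
Round 2 (partner 2 proposes): rejection yields 0 for partner 1; partner 2 offers 0 and keeps 120.
Round 1 (partner 1 proposes): partner 2 can get 120 next round, worth 0.84 × 120 = 100.8 now; partner 1 offers that and keeps 19.2.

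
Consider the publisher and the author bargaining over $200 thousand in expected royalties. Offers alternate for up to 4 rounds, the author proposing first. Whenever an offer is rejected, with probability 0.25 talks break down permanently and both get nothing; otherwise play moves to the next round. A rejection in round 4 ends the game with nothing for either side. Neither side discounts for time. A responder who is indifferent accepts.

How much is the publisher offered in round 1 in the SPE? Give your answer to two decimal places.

Round 4 (the publisher proposes): rejection yields 0 for the author; the publisher offers 0 and keeps 200.
Round 3 (the author proposes): rejecting gives the publisher an expected 0.75 × 200 = 150, so the author offers 150, keeping 50.
Round 2 (the publisher proposes): rejecting gives the author an expected 0.75 × 50 = 37.5; the publisher offers that and keeps 162.5.
Round 1 (the author proposes): rejecting gives the publisher an expected 0.75 × 162.5 = 121.875. The author offers 121.875 and keeps 200 − 121.875 = 78.125.

121.88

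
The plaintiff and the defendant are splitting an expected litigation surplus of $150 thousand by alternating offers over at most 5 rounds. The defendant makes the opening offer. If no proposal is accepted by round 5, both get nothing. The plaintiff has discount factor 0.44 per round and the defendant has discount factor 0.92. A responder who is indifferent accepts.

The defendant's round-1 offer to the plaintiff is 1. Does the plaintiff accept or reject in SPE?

Reject

Round 5 (the defendant proposes): rejection yields 0 for the plaintiff; the defendant offers 0 and keeps 150.
Round 4 (the plaintiff proposes): the defendant can get 150 next round, worth 0.92 × 150 = 138 now. The plaintiff offers 138 and keeps 150 − 138 = 12.
Round 3 (the defendant proposes): the plaintiff can get 12 next round, worth 0.44 × 12 = 5.28 now. The defendant offers 5.28 and keeps 150 − 5.28 = 144.72.
Round 2 (the plaintiff proposes): the defendant can get 144.72 next round, worth 0.92 × 144.72 = 133.1424 now; the plaintiff offers that and keeps 16.8576.
So by rejecting in round 1, the plaintiff gets 16.8576 next round, worth 0.44 × 16.8576 = 7.417344 now.
Offer 1 < 7.417344, so the plaintiff rejects.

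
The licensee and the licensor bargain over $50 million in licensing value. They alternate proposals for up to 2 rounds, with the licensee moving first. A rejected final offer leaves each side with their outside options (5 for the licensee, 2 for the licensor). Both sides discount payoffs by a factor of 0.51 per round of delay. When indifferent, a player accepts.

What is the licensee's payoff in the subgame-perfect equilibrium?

Round 2 (the licensor proposes): the licensee gets 5 if talks fail, so the licensor offers 5 and keeps 45.
Round 1 (the licensee proposes): the licensor can get 45 next round, worth 0.51 × 45 = 22.95 now; the licensee offers that and keeps 27.05.

27.05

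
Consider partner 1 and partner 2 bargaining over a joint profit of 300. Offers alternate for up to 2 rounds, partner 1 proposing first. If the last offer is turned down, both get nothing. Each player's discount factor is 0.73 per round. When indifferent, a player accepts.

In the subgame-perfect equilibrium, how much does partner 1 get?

81

Round 2 (partner 2 proposes): rejection yields 0 for partner 1; partner 2 offers 0 and keeps 300.
Round 1 (partner 1 proposes): partner 2 can get 300 next round, worth 0.73 × 300 = 219 now; partner 1 offers that and keeps 81.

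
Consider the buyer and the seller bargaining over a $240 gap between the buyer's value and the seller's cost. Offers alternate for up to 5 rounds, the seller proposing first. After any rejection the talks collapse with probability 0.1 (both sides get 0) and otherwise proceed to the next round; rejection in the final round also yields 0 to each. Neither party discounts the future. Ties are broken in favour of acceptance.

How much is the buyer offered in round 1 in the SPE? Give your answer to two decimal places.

39.10

By backward induction:
Round 5 (the seller proposes): the buyer will accept anything ≥ 0, so the seller offers 0 and keeps 240.
Round 4 (the buyer proposes): rejecting gives the seller an expected 0.9 × 240 = 216; the buyer offers that and keeps 24.
Round 3 (the seller proposes): rejecting gives the buyer an expected 0.9 × 24 = 21.6; the seller offers that and keeps 218.4.
Round 2 (the buyer proposes): rejecting gives the seller an expected 0.9 × 218.4 = 196.56; the buyer offers that and keeps 43.44.
Round 1 (the seller proposes): rejecting gives the buyer an expected 0.9 × 43.44 = 39.096. The seller offers 39.096 and keeps 240 − 39.096 = 200.904.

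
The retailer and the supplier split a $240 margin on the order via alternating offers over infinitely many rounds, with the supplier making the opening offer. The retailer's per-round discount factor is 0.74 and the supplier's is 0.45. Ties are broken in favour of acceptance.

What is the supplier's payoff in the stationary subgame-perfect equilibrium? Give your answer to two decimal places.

93.55

In a stationary SPE each proposer offers the other exactly their discounted continuation value.
If the supplier keeps x when proposing and the retailer keeps y when proposing, then x = 240 − 0.74y and y = 240 − 0.45x.
Solving: x = 240(1 − 0.74) / (1 − 0.45·0.74) = 62.4 / 0.667 ≈ 93.5532.
The retailer gets 240 − 93.5532 ≈ 146.4468.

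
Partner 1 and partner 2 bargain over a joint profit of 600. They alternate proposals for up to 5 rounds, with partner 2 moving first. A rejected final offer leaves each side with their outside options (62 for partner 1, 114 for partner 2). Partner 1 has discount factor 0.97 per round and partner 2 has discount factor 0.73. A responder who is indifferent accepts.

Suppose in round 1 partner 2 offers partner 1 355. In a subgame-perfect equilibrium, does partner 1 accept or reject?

Accept

Round 5 (partner 2 proposes): partner 1 gets 62 if talks fail, so partner 2 offers 62 and keeps 538.
Round 4 (partner 1 proposes): partner 2 can get 538 next round, worth 0.73 × 538 = 392.74 now; partner 1 offers that and keeps 207.26.
Round 3 (partner 2 proposes): partner 1 can get 207.26 next round, worth 0.97 × 207.26 = 201.0422 now; partner 2 offers that and keeps 398.9578.
Round 2 (partner 1 proposes): partner 2 can get 398.9578 next round, worth 0.73 × 398.9578 = 291.239194 now, so partner 1 offers 291.239194, keeping 308.760806.
So by rejecting in round 1, partner 1 gets 308.760806 next round, worth 0.97 × 308.760806 = 299.49798182 now.
Offer 355 ≥ 299.49798182, so partner 1 accepts.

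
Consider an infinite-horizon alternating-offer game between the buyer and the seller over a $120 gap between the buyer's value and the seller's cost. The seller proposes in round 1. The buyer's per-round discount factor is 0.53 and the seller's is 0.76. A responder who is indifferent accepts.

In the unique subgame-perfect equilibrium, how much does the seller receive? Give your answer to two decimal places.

94.44

Let x be the seller's share when the seller proposes and y be the buyer's share when the buyer proposes.
The buyer accepts iff offered ≥ 0.53·y, so x = 120 − 0.53y. Symmetrically y = 120 − 0.76x.
Substituting: x = 120 − 0.53(120 − 0.76x), giving x(1 − 0.76·0.53) = 120(1 − 0.53).
So x = 120 × 0.47 / 0.5972 ≈ 94.4407, and the buyer receives 120 − x ≈ 25.5593.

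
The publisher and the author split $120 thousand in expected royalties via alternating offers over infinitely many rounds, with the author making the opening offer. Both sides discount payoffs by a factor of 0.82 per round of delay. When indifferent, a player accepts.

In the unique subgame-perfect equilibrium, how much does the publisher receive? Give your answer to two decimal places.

54.07

In a stationary SPE each proposer offers the other exactly their discounted continuation value.
If the author keeps x when proposing and the publisher keeps y when proposing, then x = 120 − 0.82y and y = 120 − 0.82x.
Solving: x = 120(1 − 0.82) / (1 − 0.82·0.82) = 21.6 / 0.3276 ≈ 65.9341.
The publisher gets 120 − 65.9341 ≈ 54.0659.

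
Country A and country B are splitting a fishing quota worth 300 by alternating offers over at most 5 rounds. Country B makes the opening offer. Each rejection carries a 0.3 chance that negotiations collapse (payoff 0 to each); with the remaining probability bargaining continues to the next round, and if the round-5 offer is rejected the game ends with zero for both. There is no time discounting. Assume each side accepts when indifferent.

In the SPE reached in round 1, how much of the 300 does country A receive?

Round 5 (country B proposes): rejection yields 0 for country A; country B offers 0 and keeps 300.
Round 4 (country A proposes): rejecting gives country B an expected 0.7 × 300 = 210; country A offers that and keeps 90.
Round 3 (country B proposes): rejecting gives country A an expected 0.7 × 90 = 63. Country B offers 63 and keeps 300 − 63 = 237.
Round 2 (country A proposes): rejecting gives country B an expected 0.7 × 237 = 165.9; country A offers that and keeps 134.1.
Round 1 (country B proposes): rejecting gives country A an expected 0.7 × 134.1 = 93.87, so country B offers 93.87, keeping 206.13.

93.87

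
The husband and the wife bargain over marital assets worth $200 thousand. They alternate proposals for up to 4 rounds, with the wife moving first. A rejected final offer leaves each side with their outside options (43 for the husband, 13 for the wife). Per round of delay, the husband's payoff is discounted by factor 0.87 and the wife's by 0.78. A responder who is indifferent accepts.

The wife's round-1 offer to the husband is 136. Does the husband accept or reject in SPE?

Reject

Round 4 (the husband proposes): the wife gets 13 if talks fail, so the husband offers 13 and keeps 187.
Round 3 (the wife proposes): the husband can get 187 next round, worth 0.87 × 187 = 162.69 now, so the wife offers 162.69, keeping 37.31.
Round 2 (the husband proposes): the wife can get 37.31 next round, worth 0.78 × 37.31 = 29.1018 now, so the husband offers 29.1018, keeping 170.8982.
So by rejecting in round 1, the husband gets 170.8982 next round, worth 0.87 × 170.8982 = 148.681434 now.
Offer 136 < 148.681434, so the husband rejects.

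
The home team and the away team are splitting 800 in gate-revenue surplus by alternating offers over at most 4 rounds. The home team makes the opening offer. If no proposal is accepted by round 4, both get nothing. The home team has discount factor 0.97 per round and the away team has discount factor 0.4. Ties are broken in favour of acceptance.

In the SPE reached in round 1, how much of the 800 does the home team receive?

666.24

By backward induction:
Round 4 (the away team proposes): the home team will accept anything ≥ 0, so the away team offers 0 and keeps 800.
Round 3 (the home team proposes): the away team can get 800 next round, worth 0.4 × 800 = 320 now, so the home team offers 320, keeping 480.
Round 2 (the away team proposes): the home team can get 480 next round, worth 0.97 × 480 = 465.6 now. The away team offers 465.6 and keeps 800 − 465.6 = 334.4.
Round 1 (the home team proposes): the away team can get 334.4 next round, worth 0.4 × 334.4 = 133.76 now, so the home team offers 133.76, keeping 666.24.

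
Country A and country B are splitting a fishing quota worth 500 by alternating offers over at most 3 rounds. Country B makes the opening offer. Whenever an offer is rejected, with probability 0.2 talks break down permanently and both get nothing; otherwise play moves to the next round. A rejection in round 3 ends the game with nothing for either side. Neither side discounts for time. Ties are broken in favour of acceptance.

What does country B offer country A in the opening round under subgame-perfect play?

By backward induction:
Round 3 (country B proposes): country A will accept anything ≥ 0, so country B offers 0 and keeps 500.
Round 2 (country A proposes): rejecting gives country B an expected 0.8 × 500 = 400, so country A offers 400, keeping 100.
Round 1 (country B proposes): rejecting gives country A an expected 0.8 × 100 = 80. Country B offers 80 and keeps 500 − 80 = 420.

80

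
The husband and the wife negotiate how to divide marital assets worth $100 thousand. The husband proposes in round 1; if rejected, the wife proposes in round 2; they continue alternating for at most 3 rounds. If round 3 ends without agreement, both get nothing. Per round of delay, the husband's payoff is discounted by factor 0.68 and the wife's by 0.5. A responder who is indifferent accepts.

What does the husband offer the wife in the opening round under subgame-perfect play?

16

Round 3 (the husband proposes): the wife will accept anything ≥ 0, so the husband offers 0 and keeps 100.
Round 2 (the wife proposes): the husband can get 100 next round, worth 0.68 × 100 = 68 now; the wife offers that and keeps 32.
Round 1 (the husband proposes): the wife can get 32 next round, worth 0.5 × 32 = 16 now; the husband offers that and keeps 84.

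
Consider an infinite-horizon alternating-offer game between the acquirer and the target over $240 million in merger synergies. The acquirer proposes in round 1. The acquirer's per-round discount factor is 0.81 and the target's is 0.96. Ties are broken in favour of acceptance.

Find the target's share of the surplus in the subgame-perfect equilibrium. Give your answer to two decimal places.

196.83

Let x be the acquirer's share when the acquirer proposes and y be the target's share when the target proposes.
The target accepts iff offered ≥ 0.96·y, so x = 240 − 0.96y. Symmetrically y = 240 − 0.81x.
Substituting: x = 240 − 0.96(240 − 0.81x), giving x(1 − 0.81·0.96) = 240(1 − 0.96).
So x = 240 × 0.04 / 0.2224 ≈ 43.1655, and the target receives 240 − x ≈ 196.8345.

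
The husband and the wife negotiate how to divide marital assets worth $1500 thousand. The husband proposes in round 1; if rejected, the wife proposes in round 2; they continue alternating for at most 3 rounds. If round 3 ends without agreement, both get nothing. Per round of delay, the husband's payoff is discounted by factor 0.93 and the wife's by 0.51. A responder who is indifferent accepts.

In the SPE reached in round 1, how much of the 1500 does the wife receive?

Round 3 (the husband proposes): rejection yields 0 for the wife; the husband offers 0 and keeps 1500.
Round 2 (the wife proposes): the husband can get 1500 next round, worth 0.93 × 1500 = 1395 now; the wife offers that and keeps 105.
Round 1 (the husband proposes): the wife can get 105 next round, worth 0.51 × 105 = 53.55 now. The husband offers 53.55 and keeps 1500 − 53.55 = 1446.45.

53.55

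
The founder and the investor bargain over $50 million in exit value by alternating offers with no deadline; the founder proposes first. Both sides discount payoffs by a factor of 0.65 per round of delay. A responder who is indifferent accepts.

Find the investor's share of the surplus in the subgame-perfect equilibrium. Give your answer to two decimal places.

Let x be the founder's share when the founder proposes and y be the investor's share when the investor proposes.
The investor accepts iff offered ≥ 0.65·y, so x = 50 − 0.65y. Symmetrically y = 50 − 0.65x.
Substituting: x = 50 − 0.65(50 − 0.65x), giving x(1 − 0.65·0.65) = 50(1 − 0.65).
So x = 50 × 0.35 / 0.5775 ≈ 30.3030, and the investor receives 50 − x ≈ 19.6970.

19.70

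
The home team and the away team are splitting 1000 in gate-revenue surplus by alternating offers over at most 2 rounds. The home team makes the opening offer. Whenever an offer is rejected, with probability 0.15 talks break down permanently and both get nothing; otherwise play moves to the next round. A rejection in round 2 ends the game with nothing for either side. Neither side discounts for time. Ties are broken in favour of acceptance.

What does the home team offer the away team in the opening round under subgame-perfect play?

Round 2 (the away team proposes): the home team will accept anything ≥ 0, so the away team offers 0 and keeps 1000.
Round 1 (the home team proposes): rejecting gives the away team an expected 0.85 × 1000 = 850. The home team offers 850 and keeps 1000 − 850 = 150.

850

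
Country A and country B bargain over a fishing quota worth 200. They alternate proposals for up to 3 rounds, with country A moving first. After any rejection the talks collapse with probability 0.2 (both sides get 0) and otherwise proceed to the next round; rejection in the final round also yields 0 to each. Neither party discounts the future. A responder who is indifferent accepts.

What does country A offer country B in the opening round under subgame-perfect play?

By backward induction:
Round 3 (country A proposes): rejection yields 0 for country B; country A offers 0 and keeps 200.
Round 2 (country B proposes): rejecting gives country A an expected 0.8 × 200 = 160. Country B offers 160 and keeps 200 − 160 = 40.
Round 1 (country A proposes): rejecting gives country B an expected 0.8 × 40 = 32; country A offers that and keeps 168.

32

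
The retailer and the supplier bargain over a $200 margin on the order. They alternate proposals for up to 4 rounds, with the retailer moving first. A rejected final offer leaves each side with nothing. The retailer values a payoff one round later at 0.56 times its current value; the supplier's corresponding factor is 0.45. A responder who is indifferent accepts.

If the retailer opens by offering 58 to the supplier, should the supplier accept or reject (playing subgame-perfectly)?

Reject

Round 4 (the supplier proposes): rejection yields 0 for the retailer; the supplier offers 0 and keeps 200.
Round 3 (the retailer proposes): the supplier can get 200 next round, worth 0.45 × 200 = 90 now. The retailer offers 90 and keeps 200 − 90 = 110.
Round 2 (the supplier proposes): the retailer can get 110 next round, worth 0.56 × 110 = 61.6 now, so the supplier offers 61.6, keeping 138.4.
So by rejecting in round 1, the supplier gets 138.4 next round, worth 0.45 × 138.4 = 62.28 now.
Offer 58 < 62.28, so the supplier rejects.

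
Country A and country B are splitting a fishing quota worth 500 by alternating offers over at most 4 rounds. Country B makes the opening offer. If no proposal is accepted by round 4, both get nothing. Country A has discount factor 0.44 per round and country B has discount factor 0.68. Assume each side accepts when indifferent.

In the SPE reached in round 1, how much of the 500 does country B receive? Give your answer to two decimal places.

Round 4 (country A proposes): country B will accept anything ≥ 0, so country A offers 0 and keeps 500.
Round 3 (country B proposes): country A can get 500 next round, worth 0.44 × 500 = 220 now; country B offers that and keeps 280.
Round 2 (country A proposes): country B can get 280 next round, worth 0.68 × 280 = 190.4 now; country A offers that and keeps 309.6.
Round 1 (country B proposes): country A can get 309.6 next round, worth 0.44 × 309.6 = 136.224 now; country B offers that and keeps 363.776.

363.78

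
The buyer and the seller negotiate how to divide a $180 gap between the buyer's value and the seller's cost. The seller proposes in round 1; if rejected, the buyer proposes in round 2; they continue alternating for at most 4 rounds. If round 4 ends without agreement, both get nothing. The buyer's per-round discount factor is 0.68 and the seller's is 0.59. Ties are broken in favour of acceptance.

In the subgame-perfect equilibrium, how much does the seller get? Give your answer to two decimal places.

Round 4 (the buyer proposes): the seller will accept anything ≥ 0, so the buyer offers 0 and keeps 180.
Round 3 (the seller proposes): the buyer can get 180 next round, worth 0.68 × 180 = 122.4 now, so the seller offers 122.4, keeping 57.6.
Round 2 (the buyer proposes): the seller can get 57.6 next round, worth 0.59 × 57.6 = 33.984 now. The buyer offers 33.984 and keeps 180 − 33.984 = 146.016.
Round 1 (the seller proposes): the buyer can get 146.016 next round, worth 0.68 × 146.016 = 99.29088 now, so the seller offers 99.29088, keeping 80.70912.

80.71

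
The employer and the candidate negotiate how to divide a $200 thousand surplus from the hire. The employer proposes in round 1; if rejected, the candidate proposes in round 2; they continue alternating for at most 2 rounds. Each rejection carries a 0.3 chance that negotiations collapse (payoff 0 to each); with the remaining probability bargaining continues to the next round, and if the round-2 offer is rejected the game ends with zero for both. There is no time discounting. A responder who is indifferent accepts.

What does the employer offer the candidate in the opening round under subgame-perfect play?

140

Round 2 (the candidate proposes): the employer will accept anything ≥ 0, so the candidate offers 0 and keeps 200.
Round 1 (the employer proposes): rejecting gives the candidate an expected 0.7 × 200 = 140. The employer offers 140 and keeps 200 − 140 = 60.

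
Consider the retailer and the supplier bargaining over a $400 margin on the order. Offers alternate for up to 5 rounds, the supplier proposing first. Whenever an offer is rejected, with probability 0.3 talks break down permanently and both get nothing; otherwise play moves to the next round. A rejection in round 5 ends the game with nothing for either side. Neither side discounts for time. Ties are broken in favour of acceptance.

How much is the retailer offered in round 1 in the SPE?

Round 5 (the supplier proposes): rejection yields 0 for the retailer; the supplier offers 0 and keeps 400.
Round 4 (the retailer proposes): rejecting gives the supplier an expected 0.7 × 400 = 280; the retailer offers that and keeps 120.
Round 3 (the supplier proposes): rejecting gives the retailer an expected 0.7 × 120 = 84; the supplier offers that and keeps 316.
Round 2 (the retailer proposes): rejecting gives the supplier an expected 0.7 × 316 = 221.2, so the retailer offers 221.2, keeping 178.8.
Round 1 (the supplier proposes): rejecting gives the retailer an expected 0.7 × 178.8 = 125.16. The supplier offers 125.16 and keeps 400 − 125.16 = 274.84.

125.16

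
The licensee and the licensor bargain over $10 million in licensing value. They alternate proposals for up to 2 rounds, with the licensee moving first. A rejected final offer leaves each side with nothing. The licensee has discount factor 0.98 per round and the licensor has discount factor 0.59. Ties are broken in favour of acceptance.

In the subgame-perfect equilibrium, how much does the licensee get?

Work backward from the last round.
Round 2 (the licensor proposes): rejection yields 0 for the licensee; the licensor offers 0 and keeps 10.
Round 1 (the licensee proposes): the licensor can get 10 next round, worth 0.59 × 10 = 5.9 now, so the licensee offers 5.9, keeping 4.1.

4.1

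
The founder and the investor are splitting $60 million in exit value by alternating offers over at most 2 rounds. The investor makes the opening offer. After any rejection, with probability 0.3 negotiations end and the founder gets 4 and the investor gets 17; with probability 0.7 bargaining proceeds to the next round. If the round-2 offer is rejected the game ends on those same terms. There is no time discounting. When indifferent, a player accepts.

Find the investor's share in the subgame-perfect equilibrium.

Round 2 (the founder proposes): the investor gets 17 if talks fail, so the founder offers 17 and keeps 43.
Round 1 (the investor proposes): rejecting gives the founder an expected 0.7 × 43 + 0.3 × 4 = 31.3, so the investor offers 31.3, keeping 28.7.

28.7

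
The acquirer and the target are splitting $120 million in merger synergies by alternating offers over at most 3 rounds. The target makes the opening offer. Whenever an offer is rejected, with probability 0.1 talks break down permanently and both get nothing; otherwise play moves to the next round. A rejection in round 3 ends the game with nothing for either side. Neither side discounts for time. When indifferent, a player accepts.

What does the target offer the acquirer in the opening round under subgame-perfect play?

By backward induction:
Round 3 (the target proposes): the acquirer will accept anything ≥ 0, so the target offers 0 and keeps 120.
Round 2 (the acquirer proposes): rejecting gives the target an expected 0.9 × 120 = 108, so the acquirer offers 108, keeping 12.
Round 1 (the target proposes): rejecting gives the acquirer an expected 0.9 × 12 = 10.8; the target offers that and keeps 109.2.

10.8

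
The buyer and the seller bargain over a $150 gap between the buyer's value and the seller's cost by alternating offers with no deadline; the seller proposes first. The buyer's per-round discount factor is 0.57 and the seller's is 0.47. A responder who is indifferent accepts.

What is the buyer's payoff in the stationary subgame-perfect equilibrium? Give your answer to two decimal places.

61.90

When the seller proposes, the buyer accepts any offer worth at least 0.57 times what the buyer would get by proposing next round; and vice versa.
This gives x = 150 − 0.57y and y = 150 − 0.47x, where x and y are each side's share when it proposes.
Hence (1 − 0.57·0.47)x = 150(1 − 0.57), i.e. 0.7321·x = 64.5.
x ≈ 88.1027; the buyer's share is 150 − x ≈ 61.8973.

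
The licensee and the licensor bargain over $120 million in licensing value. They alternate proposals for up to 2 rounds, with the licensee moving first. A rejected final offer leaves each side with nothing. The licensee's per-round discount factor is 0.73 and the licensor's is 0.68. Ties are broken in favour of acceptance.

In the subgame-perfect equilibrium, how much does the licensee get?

38.4

Round 2 (the licensor proposes): the licensee will accept anything ≥ 0, so the licensor offers 0 and keeps 120.
Round 1 (the licensee proposes): the licensor can get 120 next round, worth 0.68 × 120 = 81.6 now; the licensee offers that and keeps 38.4.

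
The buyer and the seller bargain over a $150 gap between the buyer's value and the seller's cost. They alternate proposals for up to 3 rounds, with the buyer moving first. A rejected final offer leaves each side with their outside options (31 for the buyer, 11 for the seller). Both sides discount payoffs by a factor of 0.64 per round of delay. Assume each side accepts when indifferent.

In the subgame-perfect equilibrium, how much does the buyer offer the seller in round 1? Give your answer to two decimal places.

39.07

Round 3 (the buyer proposes): the seller gets 11 if talks fail, so the buyer offers 11 and keeps 139.
Round 2 (the seller proposes): the buyer can get 139 next round, worth 0.64 × 139 = 88.96 now, so the seller offers 88.96, keeping 61.04.
Round 1 (the buyer proposes): the seller can get 61.04 next round, worth 0.64 × 61.04 = 39.0656 now; the buyer offers that and keeps 110.9344.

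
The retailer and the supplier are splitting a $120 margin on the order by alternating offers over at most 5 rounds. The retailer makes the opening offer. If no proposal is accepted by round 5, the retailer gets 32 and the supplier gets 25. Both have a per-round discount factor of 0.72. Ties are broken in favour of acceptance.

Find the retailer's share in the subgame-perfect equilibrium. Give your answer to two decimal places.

Work backward from the last round.
Round 5 (the retailer proposes): the supplier gets 25 if talks fail, so the retailer offers 25 and keeps 95.
Round 4 (the supplier proposes): the retailer can get 95 next round, worth 0.72 × 95 = 68.4 now; the supplier offers that and keeps 51.6.
Round 3 (the retailer proposes): the supplier can get 51.6 next round, worth 0.72 × 51.6 = 37.152 now. The retailer offers 37.152 and keeps 120 − 37.152 = 82.848.
Round 2 (the supplier proposes): the retailer can get 82.848 next round, worth 0.72 × 82.848 = 59.65056 now, so the supplier offers 59.65056, keeping 60.34944.
Round 1 (the retailer proposes): the supplier can get 60.34944 next round, worth 0.72 × 60.34944 = 43.4515968 now, so the retailer offers 43.4515968, keeping 76.5484032.

76.55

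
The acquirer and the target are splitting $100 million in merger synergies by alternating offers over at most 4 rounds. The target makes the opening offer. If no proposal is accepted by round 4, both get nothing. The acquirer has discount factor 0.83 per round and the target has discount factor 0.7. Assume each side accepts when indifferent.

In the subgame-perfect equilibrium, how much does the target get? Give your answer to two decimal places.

Work backward from the last round.
Round 4 (the acquirer proposes): the target will accept anything ≥ 0, so the acquirer offers 0 and keeps 100.
Round 3 (the target proposes): the acquirer can get 100 next round, worth 0.83 × 100 = 83 now, so the target offers 83, keeping 17.
Round 2 (the acquirer proposes): the target can get 17 next round, worth 0.7 × 17 = 11.9 now. The acquirer offers 11.9 and keeps 100 − 11.9 = 88.1.
Round 1 (the target proposes): the acquirer can get 88.1 next round, worth 0.83 × 88.1 = 73.123 now. The target offers 73.123 and keeps 100 − 73.123 = 26.877.

26.88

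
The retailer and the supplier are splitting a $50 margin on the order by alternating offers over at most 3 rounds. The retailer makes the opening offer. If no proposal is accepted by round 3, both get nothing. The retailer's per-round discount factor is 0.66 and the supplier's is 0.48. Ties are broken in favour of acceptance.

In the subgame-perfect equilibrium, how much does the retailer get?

Round 3 (the retailer proposes): rejection yields 0 for the supplier; the retailer offers 0 and keeps 50.
Round 2 (the supplier proposes): the retailer can get 50 next round, worth 0.66 × 50 = 33 now; the supplier offers that and keeps 17.
Round 1 (the retailer proposes): the supplier can get 17 next round, worth 0.48 × 17 = 8.16 now; the retailer offers that and keeps 41.84.

41.84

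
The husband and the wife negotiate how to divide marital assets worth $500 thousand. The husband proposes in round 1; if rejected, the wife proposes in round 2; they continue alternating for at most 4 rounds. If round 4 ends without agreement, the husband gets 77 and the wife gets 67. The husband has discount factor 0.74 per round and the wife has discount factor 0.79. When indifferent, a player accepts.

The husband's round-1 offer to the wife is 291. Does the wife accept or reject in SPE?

Work out the wife's continuation value if the offer is rejected.
Round 4 (the wife proposes): the husband gets 77 if talks fail, so the wife offers 77 and keeps 423.
Round 3 (the husband proposes): the wife can get 423 next round, worth 0.79 × 423 = 334.17 now. The husband offers 334.17 and keeps 500 − 334.17 = 165.83.
Round 2 (the wife proposes): the husband can get 165.83 next round, worth 0.74 × 165.83 = 122.7142 now; the wife offers that and keeps 377.2858.
So by rejecting in round 1, the wife gets 377.2858 next round, worth 0.79 × 377.2858 = 298.055782 now.
Offer 291 < 298.055782, so the wife rejects.

Reject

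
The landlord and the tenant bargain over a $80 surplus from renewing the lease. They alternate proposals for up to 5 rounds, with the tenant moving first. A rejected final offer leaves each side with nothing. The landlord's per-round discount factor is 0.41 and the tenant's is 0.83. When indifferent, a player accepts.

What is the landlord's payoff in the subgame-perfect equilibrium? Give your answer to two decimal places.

7.47

Round 5 (the tenant proposes): the landlord will accept anything ≥ 0, so the tenant offers 0 and keeps 80.
Round 4 (the landlord proposes): the tenant can get 80 next round, worth 0.83 × 80 = 66.4 now. The landlord offers 66.4 and keeps 80 − 66.4 = 13.6.
Round 3 (the tenant proposes): the landlord can get 13.6 next round, worth 0.41 × 13.6 = 5.576 now, so the tenant offers 5.576, keeping 74.424.
Round 2 (the landlord proposes): the tenant can get 74.424 next round, worth 0.83 × 74.424 = 61.77192 now. The landlord offers 61.77192 and keeps 80 − 61.77192 = 18.22808.
Round 1 (the tenant proposes): the landlord can get 18.22808 next round, worth 0.41 × 18.22808 = 7.4735128 now, so the tenant offers 7.4735128, keeping 72.5264872.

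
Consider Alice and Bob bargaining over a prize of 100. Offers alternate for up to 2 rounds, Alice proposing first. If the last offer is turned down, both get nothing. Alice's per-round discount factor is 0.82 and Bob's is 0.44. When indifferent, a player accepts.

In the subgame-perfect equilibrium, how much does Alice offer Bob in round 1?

44

Round 2 (Bob proposes): Alice will accept anything ≥ 0, so Bob offers 0 and keeps 100.
Round 1 (Alice proposes): Bob can get 100 next round, worth 0.44 × 100 = 44 now, so Alice offers 44, keeping 56.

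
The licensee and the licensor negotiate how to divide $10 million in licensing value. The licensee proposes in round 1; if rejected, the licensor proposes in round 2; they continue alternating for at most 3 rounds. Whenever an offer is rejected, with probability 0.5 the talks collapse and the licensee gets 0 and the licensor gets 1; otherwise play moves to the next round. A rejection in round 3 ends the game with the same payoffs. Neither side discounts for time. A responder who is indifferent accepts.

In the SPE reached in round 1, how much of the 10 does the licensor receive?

By backward induction:
Round 3 (the licensee proposes): the licensor gets 1 if talks fail, so the licensee offers 1 and keeps 9.
Round 2 (the licensor proposes): rejecting gives the licensee an expected 0.5 × 9 = 4.5; the licensor offers that and keeps 5.5.
Round 1 (the licensee proposes): rejecting gives the licensor an expected 0.5 × 5.5 + 0.5 × 1 = 3.25. The licensee offers 3.25 and keeps 10 − 3.25 = 6.75.

3.25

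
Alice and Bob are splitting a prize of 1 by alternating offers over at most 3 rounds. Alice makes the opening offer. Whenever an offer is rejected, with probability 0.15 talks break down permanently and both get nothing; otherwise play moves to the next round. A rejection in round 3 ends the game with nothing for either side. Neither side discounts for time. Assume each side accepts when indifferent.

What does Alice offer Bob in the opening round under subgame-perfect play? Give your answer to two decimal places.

Round 3 (Alice proposes): Bob will accept anything ≥ 0, so Alice offers 0 and keeps 1.
Round 2 (Bob proposes): rejecting gives Alice an expected 0.85 × 1 = 0.85; Bob offers that and keeps 0.15.
Round 1 (Alice proposes): rejecting gives Bob an expected 0.85 × 0.15 = 0.1275. Alice offers 0.1275 and keeps 1 − 0.1275 = 0.8725.

0.13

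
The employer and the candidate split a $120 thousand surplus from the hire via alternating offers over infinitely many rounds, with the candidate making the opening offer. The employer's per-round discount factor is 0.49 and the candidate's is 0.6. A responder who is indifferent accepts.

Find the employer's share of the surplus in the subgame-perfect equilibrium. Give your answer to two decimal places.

33.31

Let x be the candidate's share when the candidate proposes and y be the employer's share when the employer proposes.
The employer accepts iff offered ≥ 0.49·y, so x = 120 − 0.49y. Symmetrically y = 120 − 0.6x.
Substituting: x = 120 − 0.49(120 − 0.6x), giving x(1 − 0.6·0.49) = 120(1 − 0.49).
So x = 120 × 0.51 / 0.706 ≈ 86.6856, and the employer receives 120 − x ≈ 33.3144.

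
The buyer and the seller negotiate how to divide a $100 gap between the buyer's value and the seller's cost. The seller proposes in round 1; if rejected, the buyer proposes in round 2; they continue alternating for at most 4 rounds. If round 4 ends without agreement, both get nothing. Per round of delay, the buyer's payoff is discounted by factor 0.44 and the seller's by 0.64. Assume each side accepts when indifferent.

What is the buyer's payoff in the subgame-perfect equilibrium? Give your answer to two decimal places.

28.23

Work backward from the last round.
Round 4 (the buyer proposes): rejection yields 0 for the seller; the buyer offers 0 and keeps 100.
Round 3 (the seller proposes): the buyer can get 100 next round, worth 0.44 × 100 = 44 now, so the seller offers 44, keeping 56.
Round 2 (the buyer proposes): the seller can get 56 next round, worth 0.64 × 56 = 35.84 now; the buyer offers that and keeps 64.16.
Round 1 (the seller proposes): the buyer can get 64.16 next round, worth 0.44 × 64.16 = 28.2304 now, so the seller offers 28.2304, keeping 71.7696.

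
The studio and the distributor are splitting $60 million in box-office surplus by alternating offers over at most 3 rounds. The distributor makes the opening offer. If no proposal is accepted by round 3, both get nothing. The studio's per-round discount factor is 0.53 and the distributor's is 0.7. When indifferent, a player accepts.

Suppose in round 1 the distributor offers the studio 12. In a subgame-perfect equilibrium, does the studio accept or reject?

Accept

Round 3 (the distributor proposes): rejection yields 0 for the studio; the distributor offers 0 and keeps 60.
Round 2 (the studio proposes): the distributor can get 60 next round, worth 0.7 × 60 = 42 now, so the studio offers 42, keeping 18.
So by rejecting in round 1, the studio gets 18 next round, worth 0.53 × 18 = 9.54 now.
Offer 12 ≥ 9.54, so the studio accepts.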